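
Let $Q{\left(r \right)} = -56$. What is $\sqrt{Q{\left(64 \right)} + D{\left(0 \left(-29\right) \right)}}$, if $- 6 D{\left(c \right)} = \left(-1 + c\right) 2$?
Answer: $\frac{i \sqrt{501}}{3} \approx 7.461 i$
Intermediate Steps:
$D{\left(c \right)} = \frac{1}{3} - \frac{c}{3}$ ($D{\left(c \right)} = - \frac{\left(-1 + c\right) 2}{6} = - \frac{-2 + 2 c}{6} = \frac{1}{3} - \frac{c}{3}$)
$\sqrt{Q{\left(64 \right)} + D{\left(0 \left(-29\right) \right)}} = \sqrt{-56 + \left(\frac{1}{3} - \frac{0 \left(-29\right)}{3}\right)} = \sqrt{-56 + \left(\frac{1}{3} - 0\right)} = \sqrt{-56 + \left(\frac{1}{3} + 0\right)} = \sqrt{-56 + \frac{1}{3}} = \sqrt{- \frac{167}{3}} = \frac{i \sqrt{501}}{3}$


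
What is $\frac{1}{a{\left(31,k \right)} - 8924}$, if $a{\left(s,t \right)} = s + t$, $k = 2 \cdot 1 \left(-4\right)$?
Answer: $- \frac{1}{8901} \approx -0.00011235$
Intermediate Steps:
$k = -8$ ($k = 2 \left(-4\right) = -8$)
$\frac{1}{a{\left(31,k \right)} - 8924} = \frac{1}{\left(31 - 8\right) - 8924} = \frac{1}{23 - 8924} = \frac{1}{-8901} = - \frac{1}{8901}$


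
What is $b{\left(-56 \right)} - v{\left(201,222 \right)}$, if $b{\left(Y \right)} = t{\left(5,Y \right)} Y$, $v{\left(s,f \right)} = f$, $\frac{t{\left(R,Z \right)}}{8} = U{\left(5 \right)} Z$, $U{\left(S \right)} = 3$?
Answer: $75042$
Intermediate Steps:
$t{\left(R,Z \right)} = 24 Z$ ($t{\left(R,Z \right)} = 8 \cdot 3 Z = 24 Z$)
$b{\left(Y \right)} = 24 Y^{2}$ ($b{\left(Y \right)} = 24 Y Y = 24 Y^{2}$)
$b{\left(-56 \right)} - v{\left(201,222 \right)} = 24 \left(-56\right)^{2} - 222 = 24 \cdot 3136 - 222 = 75264 - 222 = 75042$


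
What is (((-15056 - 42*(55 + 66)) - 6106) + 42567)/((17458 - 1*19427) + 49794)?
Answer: 16323/47825 ≈ 0.34131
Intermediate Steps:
(((-15056 - 42*(55 + 66)) - 6106) + 42567)/((17458 - 1*19427) + 49794) = (((-15056 - 42*121) - 6106) + 42567)/((17458 - 19427) + 49794) = (((-15056 - 5082) - 6106) + 42567)/(-1969 + 49794) = ((-20138 - 6106) + 42567)/47825 = (-26244 + 42567)*(1/47825) = 16323*(1/47825) = 16323/47825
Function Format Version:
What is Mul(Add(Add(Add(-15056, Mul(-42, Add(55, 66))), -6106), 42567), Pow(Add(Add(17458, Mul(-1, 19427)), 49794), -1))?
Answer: Rational(16323, 47825) ≈ 0.34131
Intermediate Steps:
Mul(Add(Add(Add(-15056, Mul(-42, Add(55, 66))), -6106), 42567), Pow(Add(Add(17458, Mul(-1, 19427)), 49794), -1)) = Mul(Add(Add(Add(-15056, Mul(-42, 121)), -6106), 42567), Pow(Add(Add(17458, -19427), 49794), -1)) = Mul(Add(Add(Add(-15056, -5082), -6106), 42567), Pow(Add(-1969, 49794), -1)) = Mul(Add(Add(-20138, -6106), 42567), Pow(47825, -1)) = Mul(Add(-26244, 42567), Rational(1, 47825)) = Mul(16323, Rational(1, 47825)) = Rational(16323, 47825)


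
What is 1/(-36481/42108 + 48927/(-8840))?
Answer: -93058680/595677539 ≈ -0.15622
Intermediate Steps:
1/(-36481/42108 + 48927/(-8840)) = 1/(-36481*1/42108 + 48927*(-1/8840)) = 1/(-36481/42108 - 48927/8840) = 1/(-595677539/93058680) = -93058680/595677539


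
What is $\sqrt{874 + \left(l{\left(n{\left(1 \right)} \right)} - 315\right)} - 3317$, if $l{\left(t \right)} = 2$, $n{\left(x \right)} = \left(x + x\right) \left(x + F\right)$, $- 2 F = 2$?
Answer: $-3317 + \sqrt{561} \approx -3293.3$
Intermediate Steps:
$F = -1$ ($F = \left(- \frac{1}{2}\right) 2 = -1$)
$n{\left(x \right)} = 2 x \left(-1 + x\right)$ ($n{\left(x \right)} = \left(x + x\right) \left(x - 1\right) = 2 x \left(-1 + x\right)$)
$\sqrt{874 + \left(l{\left(n{\left(1 \right)} \right)} - 315\right)} - 3317 = \sqrt{874 + \left(2 - 315\right)} - 3317 = \sqrt{874 - 313} - 3317 = \sqrt{561} - 3317 = -3317 + \sqrt{561}$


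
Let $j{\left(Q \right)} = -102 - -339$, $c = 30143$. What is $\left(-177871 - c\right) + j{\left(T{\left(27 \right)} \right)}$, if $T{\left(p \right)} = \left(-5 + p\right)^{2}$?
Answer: $-207777$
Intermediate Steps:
$j{\left(Q \right)} = 237$ ($j{\left(Q \right)} = -102 + 339 = 237$)
$\left(-177871 - c\right) + j{\left(T{\left(27 \right)} \right)} = \left(-177871 - 30143\right) + 237 = -208014 + 237 = -207777$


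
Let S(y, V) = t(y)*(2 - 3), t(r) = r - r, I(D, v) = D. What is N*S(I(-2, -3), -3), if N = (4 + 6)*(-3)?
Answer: 0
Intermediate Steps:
t(r) = 0
S(y, V) = 0 (S(y, V) = 0*(2 - 3) = 0*(-1) = 0)
N = -30 (N = 10*(-3) = -30)
N*S(I(-2, -3), -3) = -30*0 = 0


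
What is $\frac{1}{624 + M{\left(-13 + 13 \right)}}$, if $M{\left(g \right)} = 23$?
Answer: $\frac{1}{647} \approx 0.0015456$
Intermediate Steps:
$\frac{1}{624 + M{\left(-13 + 13 \right)}} = \frac{1}{624 + 23} = \frac{1}{647}$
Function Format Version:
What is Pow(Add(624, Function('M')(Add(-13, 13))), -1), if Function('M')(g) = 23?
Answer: Rational(1, 647) ≈ 0.0015456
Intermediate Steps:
Pow(Add(624, Function('M')(Add(-13, 13))), -1) = Pow(Add(624, 23), -1) = Pow(647, -1) = Rational(1, 647)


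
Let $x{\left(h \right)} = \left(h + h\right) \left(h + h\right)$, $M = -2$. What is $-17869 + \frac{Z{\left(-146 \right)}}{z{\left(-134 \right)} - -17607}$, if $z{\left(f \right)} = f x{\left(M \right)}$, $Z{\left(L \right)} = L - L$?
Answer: $-17869$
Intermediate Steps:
$Z{\left(L \right)} = 0$
$x{\left(h \right)} = 4 h^{2}$ ($x{\left(h \right)} = 2 h 2 h = 4 h^{2}$)
$z{\left(f \right)} = 16 f$ ($z{\left(f \right)} = f 4 \left(-2\right)^{2} = f 4 \cdot 4 = f 16 = 16 f$)
$-17869 + \frac{Z{\left(-146 \right)}}{z{\left(-134 \right)} - -17607} = -17869 + \frac{0}{16 \left(-134\right) - -17607} = -17869 + \frac{0}{-2144 + 17607} = -17869 + \frac{0}{15463} = -17869 + 0 \cdot \frac{1}{15463} = -17869 + 0 = -17869$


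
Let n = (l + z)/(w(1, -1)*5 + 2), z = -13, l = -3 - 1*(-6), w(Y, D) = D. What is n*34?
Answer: 340/3 ≈ 113.33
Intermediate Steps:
l = 3 (l = -3 + 6 = 3)
n = 10/3 (n = (3 - 13)/(-1*5 + 2) = -10/(-5 + 2) = -10/(-3) = -10*(-⅓) = 10/3 ≈ 3.3333)
n*34 = (10/3)*34 = 340/3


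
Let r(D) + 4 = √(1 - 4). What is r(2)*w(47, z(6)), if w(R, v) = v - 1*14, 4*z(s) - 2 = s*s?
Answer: 18 - 9*I*√3/2 ≈ 18.0 - 7.7942*I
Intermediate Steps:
z(s) = ½ + s²/4 (z(s) = ½ + (s*s)/4 = ½ + s²/4)
w(R, v) = -14 + v (w(R, v) = v - 14 = -14 + v)
r(D) = -4 + I*√3 (r(D) = -4 + √(1 - 4) = -4 + √(-3) = -4 + I*√3)
r(2)*w(47, z(6)) = (-4 + I*√3)*(-14 + (½ + (¼)*6²)) = (-4 + I*√3)*(-14 + (½ + (¼)*36)) = (-4 + I*√3)*(-14 + (½ + 9)) = (-4 + I*√3)*(-14 + 19/2) = (-4 + I*√3)*(-9/2) = 18 - 9*I*√3/2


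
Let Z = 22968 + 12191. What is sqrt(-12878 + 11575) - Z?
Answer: -35159 + I*sqrt(1303) ≈ -35159.0 + 36.097*I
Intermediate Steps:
Z = 35159
sqrt(-12878 + 11575) - Z = sqrt(-12878 + 11575) - 1*35159 = sqrt(-1303) - 35159 = I*sqrt(1303) - 35159 = -35159 + I*sqrt(1303)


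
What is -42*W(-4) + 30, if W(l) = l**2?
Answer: -642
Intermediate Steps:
-42*W(-4) + 30 = -42*(-4)**2 + 30 = -42*16 + 30 = -672 + 30 = -642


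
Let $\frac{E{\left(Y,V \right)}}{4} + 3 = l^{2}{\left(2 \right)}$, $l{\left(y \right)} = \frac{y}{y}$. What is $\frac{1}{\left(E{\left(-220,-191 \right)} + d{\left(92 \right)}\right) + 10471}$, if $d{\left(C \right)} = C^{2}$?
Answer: $\frac{1}{18927} \approx 5.2835 \cdot 10^{-5}$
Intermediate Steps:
$l{\left(y \right)} = 1$
$E{\left(Y,V \right)} = -8$ ($E{\left(Y,V \right)} = -12 + 4 \cdot 1^{2} = -12 + 4 \cdot 1 = -12 + 4 = -8$)
$\frac{1}{\left(E{\left(-220,-191 \right)} + d{\left(92 \right)}\right) + 10471} = \frac{1}{\left(-8 + 92^{2}\right) + 10471} = \frac{1}{\left(-8 + 8464\right) + 10471} = \frac{1}{8456 + 10471} = \frac{1}{18927}$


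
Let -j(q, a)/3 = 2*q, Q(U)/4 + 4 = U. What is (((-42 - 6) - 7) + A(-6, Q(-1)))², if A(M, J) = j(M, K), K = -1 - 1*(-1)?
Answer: 361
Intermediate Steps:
K = 0 (K = -1 + 1 = 0)
Q(U) = -16 + 4*U
j(q, a) = -6*q
A(M, J) = -6*M
(((-42 - 6) - 7) + A(-6, Q(-1)))² = (((-42 - 6) - 7) - 6*(-6))² = ((-48 - 7) + 36)² = (-55 + 36)² = (-19)² = 361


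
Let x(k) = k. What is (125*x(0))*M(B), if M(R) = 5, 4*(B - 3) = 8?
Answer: 0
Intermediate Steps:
B = 5 (B = 3 + (¼)*8 = 3 + 2 = 5)
(125*x(0))*M(B) = (125*0)*5 = 0*5 = 0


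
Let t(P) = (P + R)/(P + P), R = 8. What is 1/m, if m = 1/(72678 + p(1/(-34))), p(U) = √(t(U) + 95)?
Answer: 72678 + 9*I*√2/2 ≈ 72678.0 + 6.364*I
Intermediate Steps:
t(P) = (8 + P)/(2*P) (t(P) = (P + 8)/(P + P) = (8 + P)/((2*P)) = (8 + P)*(1/(2*P)) = (8 + P)/(2*P))
p(U) = √(95 + (8 + U)/(2*U)) (p(U) = √((8 + U)/(2*U) + 95) = √(95 + (8 + U)/(2*U)))
m = 1/(72678 + 9*I*√2/2) (m = 1/(72678 + √(382 + 16/(1/(-34)))/2) = 1/(72678 + √(382 + 16/(-1/34))/2) = 1/(72678 + √(382 + 16*(-34))/2) = 1/(72678 + √(382 - 544)/2) = 1/(72678 + √(-162)/2) = 1/(72678 + (9*I*√2)/2) = 1/(72678 + 9*I*√2/2) ≈ 1.3759e-5 - 1.2e-9*I)
1/m = 1/(48452/3521394483 - I*√2/1173798161)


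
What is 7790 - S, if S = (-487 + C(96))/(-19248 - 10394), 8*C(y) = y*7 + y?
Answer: 230910789/29642 ≈ 7790.0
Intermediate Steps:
C(y) = y (C(y) = (y*7 + y)/8 = (7*y + y)/8 = (8*y)/8 = y)
S = 391/29642 (S = (-487 + 96)/(-19248 - 10394) = -391/(-29642) = -391*(-1/29642) = 391/29642 ≈ 0.013191)
7790 - S = 7790 - 1*391/29642 = 7790 - 391/29642 = 230910789/29642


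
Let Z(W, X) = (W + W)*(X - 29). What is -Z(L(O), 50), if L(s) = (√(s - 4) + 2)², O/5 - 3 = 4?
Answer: -1470 - 168*√31 ≈ -2405.4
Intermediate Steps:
O = 35 (O = 15 + 5*4 = 15 + 20 = 35)
L(s) = (2 + √(-4 + s))² (L(s) = (√(-4 + s) + 2)² = (2 + √(-4 + s))²)
Z(W, X) = 2*W*(-29 + X) (Z(W, X) = (2*W)*(-29 + X) = 2*W*(-29 + X))
-Z(L(O), 50) = -2*(2 + √(-4 + 35))²*(-29 + 50) = -2*(2 + √31)²*21 = -42*(2 + √31)²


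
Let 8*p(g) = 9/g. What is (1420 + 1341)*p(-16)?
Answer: -24849/128 ≈ -194.13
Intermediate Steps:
p(g) = 9/(8*g) (p(g) = (9/g)/8 = 9/(8*g))
(1420 + 1341)*p(-16) = (1420 + 1341)*((9/8)/(-16)) = 2761*((9/8)*(-1/16)) = 2761*(-9/128) = -24849/128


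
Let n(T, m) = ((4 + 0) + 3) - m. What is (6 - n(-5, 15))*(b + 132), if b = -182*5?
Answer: -10892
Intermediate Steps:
n(T, m) = 7 - m (n(T, m) = (4 + 3) - m = 7 - m)
b = -910
(6 - n(-5, 15))*(b + 132) = (6 - (7 - 1*15))*(-910 + 132) = (6 - (7 - 15))*(-778) = (6 - 1*(-8))*(-778) = (6 + 8)*(-778) = 14*(-778) = -10892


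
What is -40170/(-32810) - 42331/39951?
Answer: 111892/679167 ≈ 0.16475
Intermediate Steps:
-40170/(-32810) - 42331/39951 = -40170*(-1/32810) - 42331*1/39951 = 4017/3281 - 42331/39951 = 111892/679167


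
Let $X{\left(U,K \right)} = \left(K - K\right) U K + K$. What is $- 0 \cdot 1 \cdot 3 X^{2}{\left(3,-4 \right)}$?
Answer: $0$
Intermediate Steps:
$X{\left(U,K \right)} = K$ ($X{\left(U,K \right)} = 0 U K + K = 0 K + K = 0 + K = K$)
$- 0 \cdot 1 \cdot 3 X^{2}{\left(3,-4 \right)} = - 0 \cdot 1 \cdot 3 \left(-4\right)^{2} = - 0 \cdot 3 \cdot 16 = - 0 \cdot 16 = \left(-1\right) 0 = 0$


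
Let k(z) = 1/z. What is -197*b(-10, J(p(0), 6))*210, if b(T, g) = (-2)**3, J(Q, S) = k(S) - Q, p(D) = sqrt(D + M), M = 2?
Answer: 330960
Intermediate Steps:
p(D) = sqrt(2 + D) (p(D) = sqrt(D + 2) = sqrt(2 + D))
J(Q, S) = 1/S - Q
b(T, g) = -8
-197*b(-10, J(p(0), 6))*210 = -197*(-8)*210 = 1576*210 = 330960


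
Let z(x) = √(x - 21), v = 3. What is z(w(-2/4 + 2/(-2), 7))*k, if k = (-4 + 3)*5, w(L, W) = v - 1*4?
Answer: -5*I*√22 ≈ -23.452*I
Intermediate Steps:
w(L, W) = -1 (w(L, W) = 3 - 1*4 = 3 - 4 = -1)
z(x) = √(-21 + x)
k = -5 (k = -1*5 = -5)
z(w(-2/4 + 2/(-2), 7))*k = √(-21 - 1)*(-5) = √(-22)*(-5) = (I*√22)*(-5) = -5*I*√22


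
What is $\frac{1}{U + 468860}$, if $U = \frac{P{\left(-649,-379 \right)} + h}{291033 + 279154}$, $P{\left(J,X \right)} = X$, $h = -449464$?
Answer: $\frac{570187}{267337426977} \approx 2.1328 \cdot 10^{-6}$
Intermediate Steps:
$U = - \frac{449843}{570187}$ ($U = \frac{-379 - 449464}{291033 + 279154} = - \frac{449843}{570187} \approx -0.78894$)
$\frac{1}{U + 468860} = \frac{1}{- \frac{449843}{570187} + 468860} = \frac{1}{\frac{267337426977}{570187}} = \frac{570187}{267337426977}$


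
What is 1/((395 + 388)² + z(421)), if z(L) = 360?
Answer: 1/613449 ≈ 1.6301e-6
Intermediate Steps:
1/((395 + 388)² + z(421)) = 1/((395 + 388)² + 360) = 1/(783² + 360) = 1/(613089 + 360) = 1/613449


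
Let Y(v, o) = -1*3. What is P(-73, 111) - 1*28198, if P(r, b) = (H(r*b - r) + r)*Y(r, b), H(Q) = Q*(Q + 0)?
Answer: -193470679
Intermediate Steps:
Y(v, o) = -3
H(Q) = Q² (H(Q) = Q*Q = Q²)
P(r, b) = -3*r - 3*(-r + b*r)² (P(r, b) = ((r*b - r)² + r)*(-3) = ((b*r - r)² + r)*(-3) = ((-r + b*r)² + r)*(-3) = (r + (-r + b*r)²)*(-3) = -3*r - 3*(-r + b*r)²)
P(-73, 111) - 1*28198 = 3*(-73)*(-1 - 1*(-73)*(-1 + 111)²) - 1*28198 = 3*(-73)*(-1 - 1*(-73)*110²) - 28198 = 3*(-73)*(-1 - 1*(-73)*12100) - 28198 = 3*(-73)*(-1 + 883300) - 28198 = 3*(-73)*883299 - 28198 = -193442481 - 28198 = -193470679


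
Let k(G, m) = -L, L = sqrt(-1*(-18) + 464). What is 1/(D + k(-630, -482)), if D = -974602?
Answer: -487301/474924528961 + sqrt(482)/949849057922 ≈ -1.0260e-6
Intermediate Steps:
L = sqrt(482) (L = sqrt(18 + 464) = sqrt(482) ≈ 21.954)
k(G, m) = -sqrt(482)
1/(D + k(-630, -482)) = 1/(-974602 - sqrt(482))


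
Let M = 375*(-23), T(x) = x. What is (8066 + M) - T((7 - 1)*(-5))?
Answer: -529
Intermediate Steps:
M = -8625
(8066 + M) - T((7 - 1)*(-5)) = (8066 - 8625) - (7 - 1)*(-5) = -559 - 6*(-5) = -559 - 1*(-30) = -559 + 30 = -529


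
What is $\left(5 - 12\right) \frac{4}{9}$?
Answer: $- \frac{28}{9} \approx -3.1111$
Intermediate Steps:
$\left(5 - 12\right) \frac{4}{9} = - 7 \cdot 4 \cdot \frac{1}{9} = \left(-7\right) \frac{4}{9} = - \frac{28}{9}$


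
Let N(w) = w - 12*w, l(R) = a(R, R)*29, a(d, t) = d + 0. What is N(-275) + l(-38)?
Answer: 1923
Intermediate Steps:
a(d, t) = d
l(R) = 29*R (l(R) = R*29 = 29*R)
N(w) = -11*w
N(-275) + l(-38) = -11*(-275) + 29*(-38) = 3025 - 1102 = 1923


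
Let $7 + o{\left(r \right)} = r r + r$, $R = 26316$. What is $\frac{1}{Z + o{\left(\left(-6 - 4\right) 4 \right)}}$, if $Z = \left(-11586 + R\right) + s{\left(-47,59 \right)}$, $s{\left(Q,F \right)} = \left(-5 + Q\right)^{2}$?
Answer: $\frac{1}{18987} \approx 5.2668 \cdot 10^{-5}$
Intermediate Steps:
$o{\left(r \right)} = -7 + r + r^{2}$ ($o{\left(r \right)} = -7 + \left(r r + r\right) = -7 + \left(r^{2} + r\right) = -7 + \left(r + r^{2}\right) = -7 + r + r^{2}$)
$Z = 17434$ ($Z = \left(-11586 + 26316\right) + \left(-5 - 47\right)^{2} = 14730 + \left(-52\right)^{2} = 14730 + 2704 = 17434$)
$\frac{1}{Z + o{\left(\left(-6 - 4\right) 4 \right)}} = \frac{1}{17434 + \left(-7 + \left(-6 - 4\right) 4 + \left(\left(-6 - 4\right) 4\right)^{2}\right)} = \frac{1}{17434 - \left(47 - 1600\right)} = \frac{1}{17434 - -1553} = \frac{1}{17434 + 1553} = \frac{1}{18987}$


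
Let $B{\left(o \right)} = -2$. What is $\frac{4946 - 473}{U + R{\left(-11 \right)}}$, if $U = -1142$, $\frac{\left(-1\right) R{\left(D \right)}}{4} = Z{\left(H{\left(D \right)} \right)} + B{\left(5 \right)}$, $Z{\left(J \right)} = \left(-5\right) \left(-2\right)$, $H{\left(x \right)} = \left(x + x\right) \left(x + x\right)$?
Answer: $- \frac{4473}{1174} \approx -3.8101$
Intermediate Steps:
$H{\left(x \right)} = 4 x^{2}$ ($H{\left(x \right)} = 2 x 2 x = 4 x^{2}$)
$Z{\left(J \right)} = 10$
$R{\left(D \right)} = -32$ ($R{\left(D \right)} = - 4 \left(10 - 2\right) = \left(-4\right) 8 = -32$)
$\frac{4946 - 473}{U + R{\left(-11 \right)}} = \frac{4946 - 473}{-1142 - 32} = \frac{4473}{-1174} = 4473 \left(- \frac{1}{1174}\right) = - \frac{4473}{1174}$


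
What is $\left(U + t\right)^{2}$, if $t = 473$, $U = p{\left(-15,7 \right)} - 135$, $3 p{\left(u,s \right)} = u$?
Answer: $110889$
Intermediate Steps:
$p{\left(u,s \right)} = \frac{u}{3}$
$U = -140$ ($U = \frac{1}{3} \left(-15\right) - 135 = -5 - 135 = -140$)
$\left(U + t\right)^{2} = \left(-140 + 473\right)^{2} = 333^{2} = 110889$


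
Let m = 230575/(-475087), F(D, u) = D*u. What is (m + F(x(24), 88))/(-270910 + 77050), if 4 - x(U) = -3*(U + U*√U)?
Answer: -353016809/10233373980 - 352*√6/5385 ≈ -0.19461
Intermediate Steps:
x(U) = 4 + 3*U + 3*U^(3/2) (x(U) = 4 - (-3)*(U + U*√U) = 4 - (-3)*(U + U^(3/2)) = 4 - (-3*U - 3*U^(3/2)) = 4 + (3*U + 3*U^(3/2)) = 4 + 3*U + 3*U^(3/2))
m = -230575/475087 (m = 230575*(-1/475087) = -230575/475087 ≈ -0.48533)
(m + F(x(24), 88))/(-270910 + 77050) = (-230575/475087 + (4 + 3*24 + 3*24^(3/2))*88)/(-270910 + 77050) = (-230575/475087 + (4 + 72 + 3*(48*√6))*88)/(-193860) = (-230575/475087 + (4 + 72 + 144*√6)*88)*(-1/193860) = (-230575/475087 + (76 + 144*√6)*88)*(-1/193860) = (-230575/475087 + (6688 + 12672*√6))*(-1/193860) = (3177151281/475087 + 12672*√6)*(-1/193860) = -353016809/10233373980 - 352*√6/5385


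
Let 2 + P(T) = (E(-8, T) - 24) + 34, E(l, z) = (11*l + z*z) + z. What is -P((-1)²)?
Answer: 78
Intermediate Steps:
E(l, z) = z + z² + 11*l (E(l, z) = (11*l + z²) + z = (z² + 11*l) + z = z + z² + 11*l)
P(T) = -80 + T + T² (P(T) = -2 + (((T + T² + 11*(-8)) - 24) + 34) = -2 + (((T + T² - 88) - 24) + 34) = -2 + (((-88 + T + T²) - 24) + 34) = -2 + ((-112 + T + T²) + 34) = -2 + (-78 + T + T²) = -80 + T + T²)
-P((-1)²) = -(-80 + (-1)² + ((-1)²)²) = -(-80 + 1 + 1²) = -(-80 + 1 + 1) = -1*(-78) = 78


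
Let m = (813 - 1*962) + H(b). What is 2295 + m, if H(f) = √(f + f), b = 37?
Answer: 2146 + √74 ≈ 2154.6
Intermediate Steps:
H(f) = √2*√f (H(f) = √(2*f) = √2*√f)
m = -149 + √74 (m = (813 - 1*962) + √2*√37 = (813 - 962) + √74 = -149 + √74 ≈ -140.40)
2295 + m = 2295 + (-149 + √74) = 2146 + √74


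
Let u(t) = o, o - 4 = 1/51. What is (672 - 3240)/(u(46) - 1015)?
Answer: 16371/6445 ≈ 2.5401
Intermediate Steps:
o = 205/51 (o = 4 + 1/51 = 205/51 ≈ 4.0196)
u(t) = 205/51
(672 - 3240)/(u(46) - 1015) = (672 - 3240)/(205/51 - 1015) = -2568/(-51560/51) = -2568*(-51/51560) = 16371/6445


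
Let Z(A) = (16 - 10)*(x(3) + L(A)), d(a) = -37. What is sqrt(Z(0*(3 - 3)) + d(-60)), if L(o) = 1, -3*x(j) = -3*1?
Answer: 5*I ≈ 5.0*I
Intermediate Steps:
x(j) = 1 (x(j) = -(-1) = -1/3*(-3) = 1)
Z(A) = 12 (Z(A) = (16 - 10)*(1 + 1) = 6*2 = 12)
sqrt(Z(0*(3 - 3)) + d(-60)) = sqrt(12 - 37) = sqrt(-25) = 5*I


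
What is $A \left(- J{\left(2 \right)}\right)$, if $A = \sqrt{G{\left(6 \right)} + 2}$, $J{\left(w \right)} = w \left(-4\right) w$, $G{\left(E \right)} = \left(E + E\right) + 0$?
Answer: $16 \sqrt{14} \approx 59.867$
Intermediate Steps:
$G{\left(E \right)} = 2 E$ ($G{\left(E \right)} = 2 E + 0 = 2 E$)
$J{\left(w \right)} = - 4 w^{2}$ ($J{\left(w \right)} = - 4 w w = - 4 w^{2}$)
$A = \sqrt{14}$ ($A = \sqrt{2 \cdot 6 + 2} = \sqrt{12 + 2} = \sqrt{14} \approx 3.7417$)
$A \left(- J{\left(2 \right)}\right) = \sqrt{14} \left(- \left(-4\right) 2^{2}\right) = \sqrt{14} \left(- \left(-4\right) 4\right) = \sqrt{14} \left(\left(-1\right) \left(-16\right)\right) = \sqrt{14} \cdot 16 = 16 \sqrt{14}$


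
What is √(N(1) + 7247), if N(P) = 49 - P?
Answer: √7295 ≈ 85.411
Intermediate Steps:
√(N(1) + 7247) = √((49 - 1*1) + 7247) = √((49 - 1) + 7247) = √(48 + 7247) = √7295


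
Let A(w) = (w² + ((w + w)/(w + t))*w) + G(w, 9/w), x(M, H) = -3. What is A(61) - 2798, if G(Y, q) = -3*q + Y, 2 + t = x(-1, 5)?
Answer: 1906897/1708 ≈ 1116.4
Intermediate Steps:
t = -5 (t = -2 - 3 = -5)
G(Y, q) = Y - 3*q
A(w) = w + w² - 27/w + 2*w²/(-5 + w) (A(w) = (w² + ((w + w)/(w - 5))*w) + (w - 27/w) = (w² + ((2*w)/(-5 + w))*w) + (w - 27/w) = (w² + (2*w/(-5 + w))*w) + (w - 27/w) = (w² + 2*w²/(-5 + w)) + (w - 27/w) = w + w² - 27/w + 2*w²/(-5 + w))
A(61) - 2798 = (135 + 61*(-27 + 61³ - 5*61 - 2*61²))/(61*(-5 + 61)) - 2798 = (1/61)*(135 + 61*(-27 + 226981 - 305 - 2*3721))/56 - 2798 = (1/61)*(1/56)*(135 + 61*(-27 + 226981 - 305 - 7442)) - 2798 = (1/61)*(1/56)*(135 + 61*219207) - 2798 = (1/61)*(1/56)*(135 + 13371627) - 2798 = (1/61)*(1/56)*13371762 - 2798 = 6685881/1708 - 2798 = 1906897/1708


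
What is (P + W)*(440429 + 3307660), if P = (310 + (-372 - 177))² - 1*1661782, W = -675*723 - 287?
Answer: -7844649078597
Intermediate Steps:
W = -488312 (W = -488025 - 287 = -488312)
P = -1604661 (P = (310 - 549)² - 1661782 = (-239)² - 1661782 = 57121 - 1661782 = -1604661)
(P + W)*(440429 + 3307660) = (-1604661 - 488312)*(440429 + 3307660) = -2092973*3748089 = -7844649078597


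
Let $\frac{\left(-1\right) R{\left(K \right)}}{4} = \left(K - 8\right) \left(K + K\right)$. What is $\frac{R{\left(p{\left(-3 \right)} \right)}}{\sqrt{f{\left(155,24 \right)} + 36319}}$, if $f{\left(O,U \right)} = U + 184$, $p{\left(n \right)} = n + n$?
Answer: $- \frac{672 \sqrt{36527}}{36527} \approx -3.5161$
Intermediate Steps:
$p{\left(n \right)} = 2 n$
$f{\left(O,U \right)} = 184 + U$
$R{\left(K \right)} = - 8 K \left(-8 + K\right)$ ($R{\left(K \right)} = - 4 \left(K - 8\right) \left(K + K\right) = - 4 \left(-8 + K\right) 2 K = - 4 \cdot 2 K \left(-8 + K\right) = - 8 K \left(-8 + K\right)$)
$\frac{R{\left(p{\left(-3 \right)} \right)}}{\sqrt{f{\left(155,24 \right)} + 36319}} = \frac{8 \cdot 2 \left(-3\right) \left(8 - 2 \left(-3\right)\right)}{\sqrt{\left(184 + 24\right) + 36319}} = \frac{8 \left(-6\right) \left(8 - -6\right)}{\sqrt{208 + 36319}} = \frac{8 \left(-6\right) \left(8 + 6\right)}{\sqrt{36527}} = 8 \left(-6\right) 14 \frac{\sqrt{36527}}{36527} = - 672 \frac{\sqrt{36527}}{36527} = - \frac{672 \sqrt{36527}}{36527}$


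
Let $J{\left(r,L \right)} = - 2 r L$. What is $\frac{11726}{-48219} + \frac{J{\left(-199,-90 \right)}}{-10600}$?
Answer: $\frac{80145449}{25556070} \approx 3.1361$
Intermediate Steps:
$J{\left(r,L \right)} = - 2 L r$
$\frac{11726}{-48219} + \frac{J{\left(-199,-90 \right)}}{-10600} = \frac{11726}{-48219} + \frac{\left(-2\right) \left(-90\right) \left(-199\right)}{-10600} = 11726 \left(- \frac{1}{48219}\right) - - \frac{1791}{530} = - \frac{11726}{48219} + \frac{1791}{530} = \frac{80145449}{25556070}$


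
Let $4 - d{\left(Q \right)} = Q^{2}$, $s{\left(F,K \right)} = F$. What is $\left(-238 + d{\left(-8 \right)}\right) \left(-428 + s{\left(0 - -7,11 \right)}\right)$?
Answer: $125458$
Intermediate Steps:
$d{\left(Q \right)} = 4 - Q^{2}$
$\left(-238 + d{\left(-8 \right)}\right) \left(-428 + s{\left(0 - -7,11 \right)}\right) = \left(-238 + \left(4 - \left(-8\right)^{2}\right)\right) \left(-428 + \left(0 - -7\right)\right) = \left(-238 + \left(4 - 64\right)\right) \left(-428 + \left(0 + 7\right)\right) = \left(-238 + \left(4 - 64\right)\right) \left(-428 + 7\right) = \left(-238 - 60\right) \left(-421\right) = \left(-298\right) \left(-421\right) = 125458$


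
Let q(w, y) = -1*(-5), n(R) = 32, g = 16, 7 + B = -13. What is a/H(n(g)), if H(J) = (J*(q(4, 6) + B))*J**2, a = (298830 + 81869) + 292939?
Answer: -112273/81920 ≈ -1.3705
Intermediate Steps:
B = -20 (B = -7 - 13 = -20)
q(w, y) = 5
a = 673638 (a = 380699 + 292939 = 673638)
H(J) = -15*J**3 (H(J) = (J*(5 - 20))*J**2 = (J*(-15))*J**2 = (-15*J)*J**2 = -15*J**3)
a/H(n(g)) = 673638/((-15*32**3)) = 673638/((-15*32768)) = 673638/(-491520) = 673638*(-1/491520) = -112273/81920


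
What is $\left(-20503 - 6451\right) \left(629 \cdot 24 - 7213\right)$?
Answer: $-212478382$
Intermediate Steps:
$\left(-20503 - 6451\right) \left(629 \cdot 24 - 7213\right) = - 26954 \left(15096 - 7213\right) = \left(-26954\right) 7883 = -212478382$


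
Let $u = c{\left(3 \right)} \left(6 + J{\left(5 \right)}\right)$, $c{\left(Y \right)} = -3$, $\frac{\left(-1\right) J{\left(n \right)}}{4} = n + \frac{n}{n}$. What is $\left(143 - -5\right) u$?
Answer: $7992$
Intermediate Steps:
$J{\left(n \right)} = -4 - 4 n$ ($J{\left(n \right)} = - 4 \left(n + \frac{n}{n}\right) = - 4 \left(n + 1\right) = - 4 \left(1 + n\right) = -4 - 4 n$)
$u = 54$ ($u = - 3 \left(6 - 24\right) = \left(-3\right) \left(-18\right) = 54$)
$\left(143 - -5\right) u = \left(143 - -5\right) 54 = \left(143 + \left(-45 + 50\right)\right) 54 = \left(143 + 5\right) 54 = 148 \cdot 54 = 7992$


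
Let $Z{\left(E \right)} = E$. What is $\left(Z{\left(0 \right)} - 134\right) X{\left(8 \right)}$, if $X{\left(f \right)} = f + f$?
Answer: $-2144$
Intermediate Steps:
$X{\left(f \right)} = 2 f$
$\left(Z{\left(0 \right)} - 134\right) X{\left(8 \right)} = \left(0 - 134\right) 2 \cdot 8 = \left(-134\right) 16 = -2144$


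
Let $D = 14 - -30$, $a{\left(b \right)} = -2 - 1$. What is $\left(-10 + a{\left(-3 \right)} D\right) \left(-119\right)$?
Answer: $16898$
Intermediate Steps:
$a{\left(b \right)} = -3$
$D = 44$ ($D = 14 + 30 = 44$)
$\left(-10 + a{\left(-3 \right)} D\right) \left(-119\right) = \left(-10 - 132\right) \left(-119\right) = \left(-142\right) \left(-119\right) = 16898$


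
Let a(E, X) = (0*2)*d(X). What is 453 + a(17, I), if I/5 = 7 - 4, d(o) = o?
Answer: 453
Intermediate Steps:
I = 15 (I = 5*(7 - 4) = 5*3 = 15)
a(E, X) = 0 (a(E, X) = (0*2)*X = 0*X = 0)
453 + a(17, I) = 453 + 0 = 453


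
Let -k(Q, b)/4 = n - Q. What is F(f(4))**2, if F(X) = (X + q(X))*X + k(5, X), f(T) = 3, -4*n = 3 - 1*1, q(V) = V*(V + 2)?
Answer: 5776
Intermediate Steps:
q(V) = V*(2 + V)
n = -1/2 (n = -(3 - 1*1)/4 = -(3 - 1)/4 = -1/4*2 = -1/2 ≈ -0.50000)
k(Q, b) = 2 + 4*Q (k(Q, b) = -4*(-1/2 - Q) = 2 + 4*Q)
F(X) = 22 + X*(X + X*(2 + X)) (F(X) = (X + X*(2 + X))*X + (2 + 4*5) = X*(X + X*(2 + X)) + (2 + 20) = X*(X + X*(2 + X)) + 22 = 22 + X*(X + X*(2 + X)))
F(f(4))**2 = (22 + 3**3 + 3*3**2)**2 = (22 + 27 + 3*9)**2 = (22 + 27 + 27)**2 = 76**2 = 5776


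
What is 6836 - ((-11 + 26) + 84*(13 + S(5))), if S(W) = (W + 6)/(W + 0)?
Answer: 27721/5 ≈ 5544.2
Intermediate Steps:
S(W) = (6 + W)/W
6836 - ((-11 + 26) + 84*(13 + S(5))) = 6836 - ((-11 + 26) + 84*(13 + (6 + 5)/5)) = 6836 - (15 + 84*(13 + (⅕)*11)) = 6836 - (15 + 84*(13 + 11/5)) = 6836 - (15 + 84*(76/5)) = 6836 - (15 + 6384/5) = 6836 - 1*6459/5 = 6836 - 6459/5 = 27721/5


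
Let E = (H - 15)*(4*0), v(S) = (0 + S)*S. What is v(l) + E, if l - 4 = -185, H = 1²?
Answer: 32761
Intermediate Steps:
H = 1
l = -181 (l = 4 - 185 = -181)
v(S) = S² (v(S) = S*S = S²)
E = 0 (E = (1 - 15)*(4*0) = -14*0 = 0)
v(l) + E = (-181)² + 0 = 32761 + 0 = 32761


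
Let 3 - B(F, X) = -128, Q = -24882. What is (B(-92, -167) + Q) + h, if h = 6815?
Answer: -17936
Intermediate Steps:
B(F, X) = 131 (B(F, X) = 3 - 1*(-128) = 3 + 128 = 131)
(B(-92, -167) + Q) + h = (131 - 24882) + 6815 = -24751 + 6815 = -17936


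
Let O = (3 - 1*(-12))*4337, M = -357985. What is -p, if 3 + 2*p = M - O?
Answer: 423043/2 ≈ 2.1152e+5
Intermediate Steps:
O = 65055 (O = (3 + 12)*4337 = 15*4337 = 65055)
p = -423043/2 (p = -3/2 + (-357985 - 1*65055)/2 = -3/2 + (-357985 - 65055)/2 = -3/2 + (1/2)*(-423040) = -3/2 - 211520 = -423043/2 ≈ -2.1152e+5)
-p = -1*(-423043/2) = 423043/2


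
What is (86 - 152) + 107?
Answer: 41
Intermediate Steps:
(86 - 152) + 107 = -66 + 107 = 41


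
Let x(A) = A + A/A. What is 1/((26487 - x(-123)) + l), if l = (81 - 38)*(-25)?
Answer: 1/25534 ≈ 3.9163e-5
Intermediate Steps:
x(A) = 1 + A (x(A) = A + 1 = 1 + A)
l = -1075 (l = 43*(-25) = -1075)
1/((26487 - x(-123)) + l) = 1/((26487 - (1 - 123)) - 1075) = 1/((26487 - 1*(-122)) - 1075) = 1/((26487 + 122) - 1075) = 1/(26609 - 1075) = 1/25534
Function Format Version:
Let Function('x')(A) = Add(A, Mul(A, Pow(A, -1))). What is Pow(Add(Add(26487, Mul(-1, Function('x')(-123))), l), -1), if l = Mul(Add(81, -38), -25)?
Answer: Rational(1, 25534) ≈ 3.9163e-5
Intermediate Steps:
Function('x')(A) = Add(1, A) (Function('x')(A) = Add(A, 1) = Add(1, A))
l = -1075 (l = Mul(43, -25) = -1075)
Pow(Add(Add(26487, Mul(-1, Function('x')(-123))), l), -1) = Pow(Add(Add(26487, Mul(-1, Add(1, -123))), -1075), -1) = Pow(Add(Add(26487, Mul(-1, -122)), -1075), -1) = Pow(Add(Add(26487, 122), -1075), -1) = Pow(Add(26609, -1075), -1) = Pow(25534, -1) = Rational(1, 25534)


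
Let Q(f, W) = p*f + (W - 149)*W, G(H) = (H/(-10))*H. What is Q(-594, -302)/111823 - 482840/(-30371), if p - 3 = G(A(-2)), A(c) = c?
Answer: 290411516448/16980881665 ≈ 17.102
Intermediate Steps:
G(H) = -H²/10 (G(H) = (H*(-⅒))*H = (-H/10)*H = -H²/10)
p = 13/5 (p = 3 - ⅒*(-2)² = 3 - ⅒*4 = 3 - ⅖ = 13/5 ≈ 2.6000)
Q(f, W) = 13*f/5 + W*(-149 + W) (Q(f, W) = 13*f/5 + (W - 149)*W = 13*f/5 + (-149 + W)*W = 13*f/5 + W*(-149 + W))
Q(-594, -302)/111823 - 482840/(-30371) = ((-302)² - 149*(-302) + (13/5)*(-594))/111823 - 482840/(-30371) = (91204 + 44998 - 7722/5)*(1/111823) - 482840*(-1/30371) = (673288/5)*(1/111823) + 482840/30371 = 673288/559115 + 482840/30371 = 290411516448/16980881665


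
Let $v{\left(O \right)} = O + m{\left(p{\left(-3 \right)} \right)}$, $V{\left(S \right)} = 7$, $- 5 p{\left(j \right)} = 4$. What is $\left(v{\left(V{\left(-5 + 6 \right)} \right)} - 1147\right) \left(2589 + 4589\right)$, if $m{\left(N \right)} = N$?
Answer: $- \frac{40943312}{5} \approx -8.1887 \cdot 10^{6}$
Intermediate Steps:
$p{\left(j \right)} = - \frac{4}{5}$ ($p{\left(j \right)} = \left(- \frac{1}{5}\right) 4 = - \frac{4}{5}$)
$v{\left(O \right)} = - \frac{4}{5} + O$ ($v{\left(O \right)} = O - \frac{4}{5} = - \frac{4}{5} + O$)
$\left(v{\left(V{\left(-5 + 6 \right)} \right)} - 1147\right) \left(2589 + 4589\right) = \left(\left(- \frac{4}{5} + 7\right) - 1147\right) \left(2589 + 4589\right) = \left(\frac{31}{5} - 1147\right) 7178 = \left(- \frac{5704}{5}\right) 7178 = - \frac{40943312}{5}$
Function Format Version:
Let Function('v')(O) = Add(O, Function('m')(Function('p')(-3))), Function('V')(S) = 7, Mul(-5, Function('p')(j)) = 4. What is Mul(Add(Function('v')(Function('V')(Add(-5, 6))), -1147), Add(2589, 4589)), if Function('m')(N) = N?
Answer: Rational(-40943312, 5) ≈ -8.1887e+6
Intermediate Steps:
Function('p')(j) = Rational(-4, 5) (Function('p')(j) = Mul(Rational(-1, 5), 4) = Rational(-4, 5))
Function('v')(O) = Add(Rational(-4, 5), O) (Function('v')(O) = Add(O, Rational(-4, 5)) = Add(Rational(-4, 5), O))
Mul(Add(Function('v')(Function('V')(Add(-5, 6))), -1147), Add(2589, 4589)) = Mul(Add(Add(Rational(-4, 5), 7), -1147), Add(2589, 4589)) = Mul(Add(Rational(31, 5), -1147), 7178) = Mul(Rational(-5704, 5), 7178) = Rational(-40943312, 5)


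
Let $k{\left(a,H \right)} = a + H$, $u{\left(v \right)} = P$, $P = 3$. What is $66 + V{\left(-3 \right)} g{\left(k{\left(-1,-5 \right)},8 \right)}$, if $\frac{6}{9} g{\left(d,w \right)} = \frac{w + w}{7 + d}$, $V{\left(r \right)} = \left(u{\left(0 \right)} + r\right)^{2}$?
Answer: $66$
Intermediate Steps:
$u{\left(v \right)} = 3$
$V{\left(r \right)} = \left(3 + r\right)^{2}$
$k{\left(a,H \right)} = H + a$
$g{\left(d,w \right)} = \frac{3 w}{7 + d}$ ($g{\left(d,w \right)} = \frac{3 \frac{w + w}{7 + d}}{2} = \frac{3 \frac{2 w}{7 + d}}{2} = \frac{3 w}{7 + d}$)
$66 + V{\left(-3 \right)} g{\left(k{\left(-1,-5 \right)},8 \right)} = 66 + \left(3 - 3\right)^{2} \cdot 3 \cdot 8 \frac{1}{7 - 6} = 66 + 0^{2} \cdot 3 \cdot 8 \frac{1}{7 - 6} = 66 + 0 \cdot 3 \cdot 8 \cdot 1^{-1} = 66 + 0 \cdot 3 \cdot 8 \cdot 1 = 66 + 0 \cdot 24 = 66 + 0 = 66$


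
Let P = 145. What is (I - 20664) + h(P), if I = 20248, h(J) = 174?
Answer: -242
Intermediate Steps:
(I - 20664) + h(P) = (20248 - 20664) + 174 = -416 + 174 = -242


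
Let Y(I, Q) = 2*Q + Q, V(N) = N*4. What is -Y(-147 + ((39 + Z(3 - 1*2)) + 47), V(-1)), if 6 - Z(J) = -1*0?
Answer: 12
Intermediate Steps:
Z(J) = 6 (Z(J) = 6 - (-1)*0 = 6 - 1*0 = 6 + 0 = 6)
V(N) = 4*N
Y(I, Q) = 3*Q
-Y(-147 + ((39 + Z(3 - 1*2)) + 47), V(-1)) = -3*4*(-1) = -3*(-4) = -1*(-12) = 12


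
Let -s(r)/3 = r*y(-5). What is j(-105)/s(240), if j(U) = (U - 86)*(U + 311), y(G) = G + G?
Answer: -19673/3600 ≈ -5.4647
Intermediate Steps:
y(G) = 2*G
s(r) = 30*r (s(r) = -3*r*2*(-5) = -3*r*(-10) = -(-30)*r = 30*r)
j(U) = (-86 + U)*(311 + U)
j(-105)/s(240) = (-26746 + (-105)**2 + 225*(-105))/((30*240)) = (-26746 + 11025 - 23625)/7200 = -39346*1/7200 = -19673/3600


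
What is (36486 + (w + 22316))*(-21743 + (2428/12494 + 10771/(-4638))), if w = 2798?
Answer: -19405057558132400/14486793 ≈ -1.3395e+9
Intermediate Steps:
(36486 + (w + 22316))*(-21743 + (2428/12494 + 10771/(-4638))) = (36486 + (2798 + 22316))*(-21743 + (2428/12494 + 10771/(-4638))) = (36486 + 25114)*(-21743 + (2428*(1/12494) + 10771*(-1/4638))) = 61600*(-21743 + (1214/6247 - 10771/4638)) = 61600*(-21743 - 61655905/28973586) = 61600*(-630034336303/28973586) = -19405057558132400/14486793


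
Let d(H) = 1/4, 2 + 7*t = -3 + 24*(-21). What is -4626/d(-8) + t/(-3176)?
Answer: -411380419/22232 ≈ -18504.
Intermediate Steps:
t = -509/7 (t = -2/7 + (-3 + 24*(-21))/7 = -2/7 + (-3 - 504)/7 = -2/7 + (⅐)*(-507) = -2/7 - 507/7 = -509/7 ≈ -72.714)
d(H) = ¼
-4626/d(-8) + t/(-3176) = -4626/¼ - 509/7/(-3176) = -4626*4 - 509/7*(-1/3176) = -18504 + 509/22232 = -411380419/22232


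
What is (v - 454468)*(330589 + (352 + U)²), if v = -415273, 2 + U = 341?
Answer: -702811609870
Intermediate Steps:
U = 339 (U = -2 + 341 = 339)
(v - 454468)*(330589 + (352 + U)²) = (-415273 - 454468)*(330589 + (352 + 339)²) = -869741*(330589 + 691²) = -869741*(330589 + 477481) = -869741*808070 = -702811609870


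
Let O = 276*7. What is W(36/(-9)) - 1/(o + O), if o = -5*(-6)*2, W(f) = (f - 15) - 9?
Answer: -55777/1992 ≈ -28.000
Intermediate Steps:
W(f) = -24 + f (W(f) = (-15 + f) - 9 = -24 + f)
o = 60 (o = 30*2 = 60)
O = 1932
W(36/(-9)) - 1/(o + O) = (-24 + 36/(-9)) - 1/(60 + 1932) = (-24 + 36*(-⅑)) - 1/1992 = (-24 - 4) - 1*1/1992 = -28 - 1/1992 = -55777/1992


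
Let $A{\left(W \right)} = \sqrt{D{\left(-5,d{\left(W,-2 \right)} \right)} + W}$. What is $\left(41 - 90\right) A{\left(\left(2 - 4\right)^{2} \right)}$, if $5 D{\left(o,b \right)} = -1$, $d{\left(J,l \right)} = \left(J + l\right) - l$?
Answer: $- \frac{49 \sqrt{95}}{5} \approx -95.519$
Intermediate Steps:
$d{\left(J,l \right)} = J$
$D{\left(o,b \right)} = - \frac{1}{5}$ ($D{\left(o,b \right)} = \frac{1}{5} \left(-1\right) = - \frac{1}{5}$)
$A{\left(W \right)} = \sqrt{- \frac{1}{5} + W}$
$\left(41 - 90\right) A{\left(\left(2 - 4\right)^{2} \right)} = \left(41 - 90\right) \frac{\sqrt{-5 + 25 \left(2 - 4\right)^{2}}}{5} = - 49 \frac{\sqrt{-5 + 25 \left(-2\right)^{2}}}{5} = - 49 \frac{\sqrt{-5 + 25 \cdot 4}}{5} = - 49 \frac{\sqrt{-5 + 100}}{5} = - 49 \frac{\sqrt{95}}{5} = - \frac{49 \sqrt{95}}{5}$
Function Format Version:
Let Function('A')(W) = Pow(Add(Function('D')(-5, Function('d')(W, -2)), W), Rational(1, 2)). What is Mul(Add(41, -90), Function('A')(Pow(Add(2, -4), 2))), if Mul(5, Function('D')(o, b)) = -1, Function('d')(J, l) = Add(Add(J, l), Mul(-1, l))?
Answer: Mul(Rational(-49, 5), Pow(95, Rational(1, 2))) ≈ -95.519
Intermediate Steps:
Function('d')(J, l) = J
Function('D')(o, b) = Rational(-1, 5) (Function('D')(o, b) = Mul(Rational(1, 5), -1) = Rational(-1, 5))
Function('A')(W) = Pow(Add(Rational(-1, 5), W), Rational(1, 2))
Mul(Add(41, -90), Function('A')(Pow(Add(2, -4), 2))) = Mul(Add(41, -90), Mul(Rational(1, 5), Pow(Add(-5, Mul(25, Pow(Add(2, -4), 2))), Rational(1, 2)))) = Mul(-49, Mul(Rational(1, 5), Pow(Add(-5, Mul(25, Pow(-2, 2))), Rational(1, 2)))) = Mul(-49, Mul(Rational(1, 5), Pow(Add(-5, Mul(25, 4)), Rational(1, 2)))) = Mul(-49, Mul(Rational(1, 5), Pow(Add(-5, 100), Rational(1, 2)))) = Mul(-49, Mul(Rational(1, 5), Pow(95, Rational(1, 2)))) = Mul(Rational(-49, 5), Pow(95, Rational(1, 2)))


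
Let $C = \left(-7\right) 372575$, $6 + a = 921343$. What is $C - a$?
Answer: $-3529362$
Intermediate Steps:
$a = 921337$ ($a = -6 + 921343 = 921337$)
$C = -2608025$
$C - a = -2608025 - 921337 = -3529362$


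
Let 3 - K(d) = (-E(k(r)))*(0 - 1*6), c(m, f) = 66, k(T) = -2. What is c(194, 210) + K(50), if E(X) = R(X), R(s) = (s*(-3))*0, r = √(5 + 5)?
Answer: 69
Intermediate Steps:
r = √10 ≈ 3.1623
R(s) = 0 (R(s) = -3*s*0 = 0)
E(X) = 0
K(d) = 3 (K(d) = 3 - (-1*0)*(0 - 1*6) = 3 - 0*(0 - 6) = 3 - 0*(-6) = 3 - 1*0 = 3 + 0 = 3)
c(194, 210) + K(50) = 66 + 3 = 69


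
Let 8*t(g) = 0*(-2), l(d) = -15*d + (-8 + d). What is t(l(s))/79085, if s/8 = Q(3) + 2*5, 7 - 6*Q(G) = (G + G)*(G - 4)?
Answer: 0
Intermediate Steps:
Q(G) = 7/6 - G*(-4 + G)/3 (Q(G) = 7/6 - (G + G)*(G - 4)/6 = 7/6 - 2*G*(-4 + G)/6 = 7/6 - G*(-4 + G)/3)
s = 292/3 (s = 8*((7/6 - 1/3*3**2 + (4/3)*3) + 2*5) = 8*((7/6 - 1/3*9 + 4) + 10) = 8*((7/6 - 3 + 4) + 10) = 8*(13/6 + 10) = 8*(73/6) = 292/3 ≈ 97.333)
l(d) = -8 - 14*d
t(g) = 0 (t(g) = (0*(-2))/8 = (1/8)*0 = 0)
t(l(s))/79085 = 0/79085 = 0*(1/79085) = 0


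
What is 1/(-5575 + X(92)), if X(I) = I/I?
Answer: -1/5574 ≈ -0.00017940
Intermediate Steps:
X(I) = 1
1/(-5575 + X(92)) = 1/(-5575 + 1) = 1/(-5574) = -1/5574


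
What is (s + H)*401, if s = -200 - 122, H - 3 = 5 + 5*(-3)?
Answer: -131929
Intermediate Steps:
H = -7 (H = 3 + (5 + 5*(-3)) = 3 + (5 - 15) = 3 - 10 = -7)
s = -322
(s + H)*401 = (-322 - 7)*401 = -329*401 = -131929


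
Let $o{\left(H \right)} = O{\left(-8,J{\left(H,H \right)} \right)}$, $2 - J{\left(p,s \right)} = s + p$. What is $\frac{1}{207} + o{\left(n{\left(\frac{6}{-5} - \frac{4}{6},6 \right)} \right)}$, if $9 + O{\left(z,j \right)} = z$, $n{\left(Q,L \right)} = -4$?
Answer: $- \frac{3518}{207} \approx -16.995$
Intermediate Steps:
$J{\left(p,s \right)} = 2 - p - s$ ($J{\left(p,s \right)} = 2 - \left(s + p\right) = 2 - \left(p + s\right) = 2 - p - s$)
$O{\left(z,j \right)} = -9 + z$
$o{\left(H \right)} = -17$ ($o{\left(H \right)} = -9 - 8 = -17$)
$\frac{1}{207} + o{\left(n{\left(\frac{6}{-5} - \frac{4}{6},6 \right)} \right)} = \frac{1}{207} - 17 = - \frac{3518}{207}$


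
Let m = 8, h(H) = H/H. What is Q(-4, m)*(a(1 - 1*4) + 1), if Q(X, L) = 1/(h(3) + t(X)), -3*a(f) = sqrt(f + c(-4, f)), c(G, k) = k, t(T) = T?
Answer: -1/3 + I*sqrt(6)/9 ≈ -0.33333 + 0.27217*I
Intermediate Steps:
h(H) = 1
a(f) = -sqrt(2)*sqrt(f)/3 (a(f) = -sqrt(f + f)/3 = -sqrt(2)*sqrt(f)/3)
Q(X, L) = 1/(1 + X)
Q(-4, m)*(a(1 - 1*4) + 1) = (-sqrt(2)*sqrt(1 - 1*4)/3 + 1)/(1 - 4) = (-sqrt(2)*sqrt(1 - 4)/3 + 1)/(-3) = -(-sqrt(2)*sqrt(-3)/3 + 1)/3 = -(-sqrt(2)*I*sqrt(3)/3 + 1)/3 = -(-I*sqrt(6)/3 + 1)/3 = -(1 - I*sqrt(6)/3)/3 = -1/3 + I*sqrt(6)/9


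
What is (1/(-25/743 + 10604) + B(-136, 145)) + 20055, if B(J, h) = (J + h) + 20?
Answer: 158236755491/7878747 ≈ 20084.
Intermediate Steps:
B(J, h) = 20 + J + h
(1/(-25/743 + 10604) + B(-136, 145)) + 20055 = (1/(-25/743 + 10604) + (20 - 136 + 145)) + 20055 = (1/(-25*1/743 + 10604) + 29) + 20055 = (1/(-25/743 + 10604) + 29) + 20055 = (1/(7878747/743) + 29) + 20055 = (743/7878747 + 29) + 20055 = 228484406/7878747 + 20055 = 158236755491/7878747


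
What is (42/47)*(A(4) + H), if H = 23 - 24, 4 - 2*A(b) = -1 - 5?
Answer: 168/47 ≈ 3.5745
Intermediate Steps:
A(b) = 5 (A(b) = 2 - (-1 - 5)/2 = 2 - 1/2*(-6) = 2 + 3 = 5)
H = -1
(42/47)*(A(4) + H) = (42/47)*(5 - 1) = (42*(1/47))*4 = (42/47)*4 = 168/47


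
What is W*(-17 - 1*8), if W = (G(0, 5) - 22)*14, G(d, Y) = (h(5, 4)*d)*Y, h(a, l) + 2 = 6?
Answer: 7700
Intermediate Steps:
h(a, l) = 4 (h(a, l) = -2 + 6 = 4)
G(d, Y) = 4*Y*d (G(d, Y) = (4*d)*Y = 4*Y*d)
W = -308 (W = (4*5*0 - 22)*14 = (0 - 22)*14 = -22*14 = -308)
W*(-17 - 1*8) = -308*(-17 - 1*8) = -308*(-17 - 8) = -308*(-25) = 7700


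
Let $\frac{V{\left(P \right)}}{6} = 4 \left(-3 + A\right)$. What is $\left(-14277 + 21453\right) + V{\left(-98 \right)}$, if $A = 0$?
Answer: $7104$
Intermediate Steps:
$V{\left(P \right)} = -72$ ($V{\left(P \right)} = 6 \cdot 4 \left(-3 + 0\right) = 6 \cdot 4 \left(-3\right) = 6 \left(-12\right) = -72$)
$\left(-14277 + 21453\right) + V{\left(-98 \right)} = \left(-14277 + 21453\right) - 72 = 7176 - 72 = 7104$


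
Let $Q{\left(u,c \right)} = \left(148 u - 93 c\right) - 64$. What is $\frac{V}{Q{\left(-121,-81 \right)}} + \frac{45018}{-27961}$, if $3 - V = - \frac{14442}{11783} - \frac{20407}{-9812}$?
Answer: $- \frac{54339289691835163}{33746210741069684} \approx -1.6102$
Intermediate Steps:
$Q{\left(u,c \right)} = -64 - 93 c + 148 u$ ($Q{\left(u,c \right)} = \left(- 93 c + 148 u\right) - 64 = -64 - 93 c + 148 u$)
$V = \frac{248093611}{115614796}$ ($V = 3 - \left(- \frac{14442}{11783} - \frac{20407}{-9812}\right) = 3 - \left(\left(-14442\right) \frac{1}{11783} - - \frac{20407}{9812}\right) = 3 - \left(- \frac{14442}{11783} + \frac{20407}{9812}\right) = 3 - \frac{98750777}{115614796} = \frac{248093611}{115614796} \approx 2.1459$)
$\frac{V}{Q{\left(-121,-81 \right)}} + \frac{45018}{-27961} = \frac{248093611}{115614796 \left(-64 - -7533 + 148 \left(-121\right)\right)} + \frac{45018}{-27961} = \frac{248093611}{115614796 \left(-64 + 7533 - 17908\right)} + 45018 \left(- \frac{1}{27961}\right) = \frac{248093611}{115614796 \left(-10439\right)} - \frac{45018}{27961} = \frac{248093611}{115614796} \left(- \frac{1}{10439}\right) - \frac{45018}{27961} = - \frac{248093611}{1206902855444} - \frac{45018}{27961} = - \frac{54339289691835163}{33746210741069684}$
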